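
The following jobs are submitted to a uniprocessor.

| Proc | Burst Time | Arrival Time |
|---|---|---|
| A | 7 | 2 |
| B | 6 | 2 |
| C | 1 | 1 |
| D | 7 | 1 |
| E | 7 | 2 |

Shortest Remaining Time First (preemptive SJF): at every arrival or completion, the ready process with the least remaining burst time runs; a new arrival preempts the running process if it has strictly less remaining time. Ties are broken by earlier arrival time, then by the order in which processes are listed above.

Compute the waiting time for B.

Gantt: | idle 0-1 | C 1-2 | B 2-8 | D 8-15 | A 15-22 | E 22-29 |
Completion: A=22  B=8  C=2  D=15  E=29
Waiting(B) = turnaround − burst = 6 − 6 = 0

0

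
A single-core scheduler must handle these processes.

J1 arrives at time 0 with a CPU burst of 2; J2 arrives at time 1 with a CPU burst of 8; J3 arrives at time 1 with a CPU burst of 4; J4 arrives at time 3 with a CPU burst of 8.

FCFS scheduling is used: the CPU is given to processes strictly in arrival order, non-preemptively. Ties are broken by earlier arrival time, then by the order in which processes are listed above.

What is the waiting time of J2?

Timeline: | J1 0-2 | J2 2-10 | J3 10-14 | J4 14-22 |
Completion: J1=2  J2=10  J3=14  J4=22
Turnaround (C−A): J1=2  J2=9  J3=13  J4=19
Waiting(J2) = turnaround − burst = 9 − 8 = 1

1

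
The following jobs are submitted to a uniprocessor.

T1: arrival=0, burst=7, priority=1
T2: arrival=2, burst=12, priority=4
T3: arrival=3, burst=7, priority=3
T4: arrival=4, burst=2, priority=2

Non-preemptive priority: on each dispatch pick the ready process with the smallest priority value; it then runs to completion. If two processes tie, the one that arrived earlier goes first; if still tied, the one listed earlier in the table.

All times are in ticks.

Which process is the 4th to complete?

T2

Schedule: | T1 0-7 | T4 7-9 | T3 9-16 | T2 16-28 |
Completion: T1=7  T2=28  T3=16  T4=9
Turnaround (C−A): T1=7  T2=26  T3=13  T4=5
Finish order: T1 → T4 → T3 → T2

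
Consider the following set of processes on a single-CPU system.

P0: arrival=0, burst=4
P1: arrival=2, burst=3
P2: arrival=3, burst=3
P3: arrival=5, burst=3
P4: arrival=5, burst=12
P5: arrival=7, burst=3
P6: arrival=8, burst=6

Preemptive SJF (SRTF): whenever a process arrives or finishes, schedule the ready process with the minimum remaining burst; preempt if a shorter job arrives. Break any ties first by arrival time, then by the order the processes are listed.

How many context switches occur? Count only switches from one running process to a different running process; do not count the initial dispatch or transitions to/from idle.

Timeline: | P0 0-4 | P1 4-7 | P2 7-10 | P3 10-13 | P5 13-16 | P6 16-22 | P4 22-34 |
Completion: P0=4  P1=7  P2=10  P3=13  P4=34  P5=16  P6=22
Turnaround (C−A): P0=4  P1=5  P2=7  P3=8  P4=29  P5=9  P6=14

6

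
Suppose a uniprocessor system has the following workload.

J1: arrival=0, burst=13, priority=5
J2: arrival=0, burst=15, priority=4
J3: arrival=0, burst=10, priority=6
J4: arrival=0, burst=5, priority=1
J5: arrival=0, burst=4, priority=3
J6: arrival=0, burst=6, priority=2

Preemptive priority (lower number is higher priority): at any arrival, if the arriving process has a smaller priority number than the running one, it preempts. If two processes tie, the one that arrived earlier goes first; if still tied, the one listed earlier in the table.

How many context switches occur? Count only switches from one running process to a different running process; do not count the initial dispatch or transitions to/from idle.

Timeline: | J4 0-5 | J6 5-11 | J5 11-15 | J2 15-30 | J1 30-43 | J3 43-53 |
Completion: J1=43  J2=30  J3=53  J4=5  J5=15  J6=11
Turnaround (C−A): J1=43  J2=30  J3=53  J4=5  J5=15  J6=11

5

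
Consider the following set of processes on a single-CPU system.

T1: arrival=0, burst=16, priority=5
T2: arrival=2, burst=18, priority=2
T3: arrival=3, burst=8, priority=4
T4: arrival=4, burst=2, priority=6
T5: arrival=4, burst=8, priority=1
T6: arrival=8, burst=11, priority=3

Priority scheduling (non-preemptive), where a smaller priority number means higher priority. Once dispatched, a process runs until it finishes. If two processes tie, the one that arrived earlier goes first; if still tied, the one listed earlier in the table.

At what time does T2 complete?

42

Timeline: | T1 0-16 | T5 16-24 | T2 24-42 | T6 42-53 | T3 53-61 | T4 61-63 |
Completion: T1=16  T2=42  T3=61  T4=63  T5=24  T6=53
Turnaround (C−A): T1=16  T2=40  T3=58  T4=59  T5=20  T6=45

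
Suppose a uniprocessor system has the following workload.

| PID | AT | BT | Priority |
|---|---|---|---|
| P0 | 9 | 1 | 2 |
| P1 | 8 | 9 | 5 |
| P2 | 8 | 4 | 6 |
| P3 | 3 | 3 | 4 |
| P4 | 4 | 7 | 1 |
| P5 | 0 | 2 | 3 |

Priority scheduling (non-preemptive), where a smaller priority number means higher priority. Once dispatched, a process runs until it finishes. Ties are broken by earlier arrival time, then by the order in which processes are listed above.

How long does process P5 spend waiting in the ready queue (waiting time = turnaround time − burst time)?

Schedule: | P5 0-2 | idle 2-3 | P3 3-6 | P4 6-13 | P0 13-14 | P1 14-23 | P2 23-27 |
Completion: P0=14  P1=23  P2=27  P3=6  P4=13  P5=2
Turnaround (C−A): P0=5  P1=15  P2=19  P3=3  P4=9  P5=2
Waiting(P5) = turnaround − burst = 2 − 2 = 0

0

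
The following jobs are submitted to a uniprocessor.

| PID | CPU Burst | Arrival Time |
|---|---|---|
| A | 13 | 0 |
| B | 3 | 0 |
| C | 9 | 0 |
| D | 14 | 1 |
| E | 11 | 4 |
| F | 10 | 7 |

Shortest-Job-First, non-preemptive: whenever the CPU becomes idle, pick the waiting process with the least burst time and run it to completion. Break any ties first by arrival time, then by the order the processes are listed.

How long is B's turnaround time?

Timeline: | B 0-3 | C 3-12 | F 12-22 | E 22-33 | A 33-46 | D 46-60 |
Completion: A=46  B=3  C=12  D=60  E=33  F=22
Turnaround(B) = completion − arrival = 3 − 0 = 3

3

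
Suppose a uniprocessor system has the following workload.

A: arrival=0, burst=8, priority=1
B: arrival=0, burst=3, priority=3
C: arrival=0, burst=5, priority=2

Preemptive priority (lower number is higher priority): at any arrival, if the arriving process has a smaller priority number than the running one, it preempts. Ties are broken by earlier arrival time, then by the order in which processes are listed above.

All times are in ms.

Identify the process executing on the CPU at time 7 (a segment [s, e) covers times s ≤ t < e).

A

Schedule: | A 0-8 | C 8-13 | B 13-16 |
Completion: A=8  B=16  C=13
Turnaround (C−A): A=8  B=16  C=13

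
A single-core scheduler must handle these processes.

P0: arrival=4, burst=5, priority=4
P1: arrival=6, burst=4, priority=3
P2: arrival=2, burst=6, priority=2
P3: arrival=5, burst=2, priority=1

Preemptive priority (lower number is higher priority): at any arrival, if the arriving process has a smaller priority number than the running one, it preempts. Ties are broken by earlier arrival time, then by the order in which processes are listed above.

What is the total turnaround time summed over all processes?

Schedule: | idle 0-2 | P2 2-5 | P3 5-7 | P2 7-10 | P1 10-14 | P0 14-19 |
Completion: P0=19  P1=14  P2=10  P3=7
Turnaround = completion − arrival: P0=15, P1=8, P2=8, P3=2
Total turnaround = 15 + 8 + 8 + 2 = 33

33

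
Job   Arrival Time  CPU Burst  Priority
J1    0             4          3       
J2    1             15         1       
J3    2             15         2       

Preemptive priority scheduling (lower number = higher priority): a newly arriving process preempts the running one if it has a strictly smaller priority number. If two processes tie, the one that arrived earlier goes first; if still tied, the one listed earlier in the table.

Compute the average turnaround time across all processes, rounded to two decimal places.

26.00

Timeline: | J1 0-1 | J2 1-16 | J3 16-31 | J1 31-34 |
Completion: J1=34  J2=16  J3=31
Turnaround (C−A): J1=34  J2=15  J3=29
Turnaround times: J1=34, J2=15, J3=29
Average turnaround = (34+15+29) / 3 = 78/3 = 26.00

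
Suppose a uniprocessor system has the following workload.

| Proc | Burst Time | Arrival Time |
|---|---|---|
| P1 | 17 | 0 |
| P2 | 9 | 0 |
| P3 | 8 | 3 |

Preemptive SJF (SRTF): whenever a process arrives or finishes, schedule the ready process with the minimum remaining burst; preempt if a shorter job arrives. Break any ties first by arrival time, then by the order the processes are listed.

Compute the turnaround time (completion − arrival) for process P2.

9

Schedule: | P2 0-9 | P3 9-17 | P1 17-34 |
Completion: P1=34  P2=9  P3=17
Turnaround(P2) = completion − arrival = 9 − 0 = 9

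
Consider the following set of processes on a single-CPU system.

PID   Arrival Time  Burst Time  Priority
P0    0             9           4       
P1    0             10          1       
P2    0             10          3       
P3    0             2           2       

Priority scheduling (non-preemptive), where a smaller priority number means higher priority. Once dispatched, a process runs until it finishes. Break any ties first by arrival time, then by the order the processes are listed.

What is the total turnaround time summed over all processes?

Timeline: | P1 0-10 | P3 10-12 | P2 12-22 | P0 22-31 |
Completion: P0=31  P1=10  P2=22  P3=12
Turnaround (C−A): P0=31  P1=10  P2=22  P3=12
Turnaround = completion − arrival: P0=31, P1=10, P2=22, P3=12
Total turnaround = 31 + 10 + 22 + 12 = 75

75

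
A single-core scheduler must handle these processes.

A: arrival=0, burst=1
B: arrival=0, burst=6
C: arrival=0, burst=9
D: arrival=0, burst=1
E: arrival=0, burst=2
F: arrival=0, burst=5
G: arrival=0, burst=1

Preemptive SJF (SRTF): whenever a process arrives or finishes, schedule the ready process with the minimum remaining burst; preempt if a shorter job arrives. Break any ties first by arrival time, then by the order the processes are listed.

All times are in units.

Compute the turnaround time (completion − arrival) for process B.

16

Schedule: | A 0-1 | D 1-2 | G 2-3 | E 3-5 | F 5-10 | B 10-16 | C 16-25 |
Completion: A=1  B=16  C=25  D=2  E=5  F=10  G=3
Turnaround(B) = completion − arrival = 16 − 0 = 16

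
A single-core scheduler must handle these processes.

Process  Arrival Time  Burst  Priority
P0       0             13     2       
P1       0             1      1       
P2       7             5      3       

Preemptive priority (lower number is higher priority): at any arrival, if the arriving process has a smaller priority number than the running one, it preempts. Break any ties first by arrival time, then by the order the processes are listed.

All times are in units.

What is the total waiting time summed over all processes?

Schedule: | P1 0-1 | P0 1-14 | P2 14-19 |
Completion: P0=14  P1=1  P2=19
Turnaround (C−A): P0=14  P1=1  P2=12
Waiting = turnaround − burst: P0=1, P1=0, P2=7
Total waiting = 1 + 0 + 7 = 8

8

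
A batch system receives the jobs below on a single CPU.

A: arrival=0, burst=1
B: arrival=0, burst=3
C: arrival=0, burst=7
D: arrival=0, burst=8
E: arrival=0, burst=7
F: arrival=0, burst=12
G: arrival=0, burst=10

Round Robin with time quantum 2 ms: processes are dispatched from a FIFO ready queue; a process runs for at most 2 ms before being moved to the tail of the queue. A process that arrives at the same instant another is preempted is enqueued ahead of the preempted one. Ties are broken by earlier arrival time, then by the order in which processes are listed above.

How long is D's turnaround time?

37

Schedule: | A 0-1 | B 1-3 | C 3-5 | D 5-7 | E 7-9 | F 9-11 | G 11-13 | B 13-14 | C 14-16 | D 16-18 | E 18-20 | F 20-22 | G 22-24 | C 24-26 | D 26-28 | E 28-30 | F 30-32 | G 32-34 | C 34-35 | D 35-37 | E 37-38 | F 38-40 | G 40-42 | F 42-44 | G 44-46 | F 46-48 |
Completion: A=1  B=14  C=35  D=37  E=38  F=48  G=46
Turnaround (C−A): A=1  B=14  C=35  D=37  E=38  F=48  G=46
Turnaround(D) = completion − arrival = 37 − 0 = 37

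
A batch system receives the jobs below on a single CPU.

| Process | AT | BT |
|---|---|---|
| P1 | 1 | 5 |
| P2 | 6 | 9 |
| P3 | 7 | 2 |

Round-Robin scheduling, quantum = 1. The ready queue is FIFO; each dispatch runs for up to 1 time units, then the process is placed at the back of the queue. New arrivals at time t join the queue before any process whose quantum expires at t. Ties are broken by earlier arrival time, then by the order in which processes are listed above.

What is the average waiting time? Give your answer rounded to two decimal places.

1.00

Timeline: | idle 0-1 | P1 1-6 | P2 6-7 | P3 7-8 | P2 8-9 | P3 9-10 | P2 10-17 |
Completion: P1=6  P2=17  P3=10
Waiting times: P1=0, P2=2, P3=1
Average waiting = (0+2+1) / 3 = 3/3 = 1.00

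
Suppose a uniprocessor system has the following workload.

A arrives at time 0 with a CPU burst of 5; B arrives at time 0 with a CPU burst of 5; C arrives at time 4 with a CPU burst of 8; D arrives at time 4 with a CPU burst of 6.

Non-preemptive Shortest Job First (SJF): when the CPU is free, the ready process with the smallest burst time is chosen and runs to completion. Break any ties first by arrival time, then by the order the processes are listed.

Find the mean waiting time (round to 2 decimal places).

Gantt: | A 0-5 | B 5-10 | D 10-16 | C 16-24 |
Completion: A=5  B=10  C=24  D=16
Turnaround (C−A): A=5  B=10  C=20  D=12
Waiting times: A=0, B=5, C=12, D=6
Average waiting = (0+5+12+6) / 4 = 23/4 = 5.75

5.75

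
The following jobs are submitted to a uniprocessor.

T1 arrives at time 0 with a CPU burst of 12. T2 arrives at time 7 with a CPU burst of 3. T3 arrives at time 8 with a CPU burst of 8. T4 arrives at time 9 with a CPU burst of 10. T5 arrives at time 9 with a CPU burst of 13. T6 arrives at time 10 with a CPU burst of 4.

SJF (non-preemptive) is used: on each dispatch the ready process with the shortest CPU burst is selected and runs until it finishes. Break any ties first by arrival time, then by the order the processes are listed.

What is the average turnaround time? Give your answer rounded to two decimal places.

19.50

Timeline: | T1 0-12 | T2 12-15 | T6 15-19 | T3 19-27 | T4 27-37 | T5 37-50 |
Completion: T1=12  T2=15  T3=27  T4=37  T5=50  T6=19
Turnaround (C−A): T1=12  T2=8  T3=19  T4=28  T5=41  T6=9
Turnaround times: T1=12, T2=8, T3=19, T4=28, T5=41, T6=9
Average turnaround = (12+8+19+28+41+9) / 6 = 117/6 = 19.50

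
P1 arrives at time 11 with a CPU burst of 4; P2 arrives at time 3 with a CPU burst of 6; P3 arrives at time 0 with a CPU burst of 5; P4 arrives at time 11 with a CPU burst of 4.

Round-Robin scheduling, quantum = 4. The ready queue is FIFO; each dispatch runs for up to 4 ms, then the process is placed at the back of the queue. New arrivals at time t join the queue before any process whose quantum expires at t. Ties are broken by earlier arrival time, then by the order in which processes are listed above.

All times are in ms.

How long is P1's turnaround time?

4

Gantt: | P3 0-4 | P2 4-8 | P3 8-9 | P2 9-11 | P1 11-15 | P4 15-19 |
Completion: P1=15  P2=11  P3=9  P4=19
Turnaround(P1) = completion − arrival = 15 − 11 = 4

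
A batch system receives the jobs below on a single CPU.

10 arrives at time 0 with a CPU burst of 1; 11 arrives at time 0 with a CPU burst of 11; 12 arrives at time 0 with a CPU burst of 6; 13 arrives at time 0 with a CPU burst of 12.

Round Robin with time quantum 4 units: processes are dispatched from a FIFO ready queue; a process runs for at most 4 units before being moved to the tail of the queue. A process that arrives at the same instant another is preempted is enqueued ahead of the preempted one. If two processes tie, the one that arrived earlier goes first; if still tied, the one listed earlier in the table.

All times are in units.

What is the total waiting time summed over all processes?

Timeline: | 10 0-1 | 11 1-5 | 12 5-9 | 13 9-13 | 11 13-17 | 12 17-19 | 13 19-23 | 11 23-26 | 13 26-30 |
Completion: 10=1  11=26  12=19  13=30
Waiting = turnaround − burst: 10=0, 11=15, 12=13, 13=18
Total waiting = 0 + 15 + 13 + 18 = 46

46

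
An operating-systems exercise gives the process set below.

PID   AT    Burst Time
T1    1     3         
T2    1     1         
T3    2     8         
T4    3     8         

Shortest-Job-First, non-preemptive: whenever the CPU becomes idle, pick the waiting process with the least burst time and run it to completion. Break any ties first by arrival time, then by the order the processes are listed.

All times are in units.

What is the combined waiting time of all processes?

14

Gantt: | idle 0-1 | T2 1-2 | T1 2-5 | T3 5-13 | T4 13-21 |
Completion: T1=5  T2=2  T3=13  T4=21
Waiting = turnaround − burst: T1=1, T2=0, T3=3, T4=10
Total waiting = 1 + 0 + 3 + 10 = 14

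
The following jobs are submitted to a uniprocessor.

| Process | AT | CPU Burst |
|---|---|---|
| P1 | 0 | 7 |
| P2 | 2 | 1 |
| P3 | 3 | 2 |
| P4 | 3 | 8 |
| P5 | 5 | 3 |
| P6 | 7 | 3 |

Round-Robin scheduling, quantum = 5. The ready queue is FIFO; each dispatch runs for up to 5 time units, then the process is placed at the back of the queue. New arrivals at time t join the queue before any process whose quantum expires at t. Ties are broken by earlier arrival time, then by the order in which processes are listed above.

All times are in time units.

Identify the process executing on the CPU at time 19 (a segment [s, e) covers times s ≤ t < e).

P6

Schedule: | P1 0-5 | P2 5-6 | P3 6-8 | P4 8-13 | P5 13-16 | P1 16-18 | P6 18-21 | P4 21-24 |
Completion: P1=18  P2=6  P3=8  P4=24  P5=16  P6=21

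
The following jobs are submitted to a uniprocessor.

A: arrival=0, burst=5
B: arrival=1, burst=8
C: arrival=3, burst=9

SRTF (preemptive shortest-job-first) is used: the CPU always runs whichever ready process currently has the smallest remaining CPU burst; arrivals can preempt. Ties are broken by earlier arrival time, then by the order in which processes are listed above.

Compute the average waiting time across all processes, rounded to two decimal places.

4.67

Timeline: | A 0-5 | B 5-13 | C 13-22 |
Completion: A=5  B=13  C=22
Waiting times: A=0, B=4, C=10
Average waiting = (0+4+10) / 3 = 14/3 = 4.67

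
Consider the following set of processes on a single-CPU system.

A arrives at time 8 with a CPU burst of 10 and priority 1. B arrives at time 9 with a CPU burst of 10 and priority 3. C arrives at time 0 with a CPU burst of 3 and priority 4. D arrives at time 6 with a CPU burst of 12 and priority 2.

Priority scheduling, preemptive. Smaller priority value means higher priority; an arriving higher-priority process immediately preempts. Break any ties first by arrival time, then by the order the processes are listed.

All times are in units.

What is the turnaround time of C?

Gantt: | C 0-3 | idle 3-6 | D 6-8 | A 8-18 | D 18-28 | B 28-38 |
Completion: A=18  B=38  C=3  D=28
Turnaround (C−A): A=10  B=29  C=3  D=22
Turnaround(C) = completion − arrival = 3 − 0 = 3

3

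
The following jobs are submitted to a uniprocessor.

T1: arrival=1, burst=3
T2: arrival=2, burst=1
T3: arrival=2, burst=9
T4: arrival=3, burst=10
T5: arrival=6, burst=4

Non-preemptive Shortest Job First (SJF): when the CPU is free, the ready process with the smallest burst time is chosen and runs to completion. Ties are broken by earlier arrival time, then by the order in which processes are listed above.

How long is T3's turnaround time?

Schedule: | idle 0-1 | T1 1-4 | T2 4-5 | T3 5-14 | T5 14-18 | T4 18-28 |
Completion: T1=4  T2=5  T3=14  T4=28  T5=18
Turnaround(T3) = completion − arrival = 14 − 2 = 12

12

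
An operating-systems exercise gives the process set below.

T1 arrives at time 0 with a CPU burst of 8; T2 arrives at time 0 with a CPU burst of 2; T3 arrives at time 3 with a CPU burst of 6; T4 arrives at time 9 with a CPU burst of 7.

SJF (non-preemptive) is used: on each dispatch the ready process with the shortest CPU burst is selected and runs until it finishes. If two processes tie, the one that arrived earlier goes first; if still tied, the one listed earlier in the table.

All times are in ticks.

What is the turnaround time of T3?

13

Schedule: | T2 0-2 | T1 2-10 | T3 10-16 | T4 16-23 |
Completion: T1=10  T2=2  T3=16  T4=23
Turnaround (C−A): T1=10  T2=2  T3=13  T4=14
Turnaround(T3) = completion − arrival = 16 − 3 = 13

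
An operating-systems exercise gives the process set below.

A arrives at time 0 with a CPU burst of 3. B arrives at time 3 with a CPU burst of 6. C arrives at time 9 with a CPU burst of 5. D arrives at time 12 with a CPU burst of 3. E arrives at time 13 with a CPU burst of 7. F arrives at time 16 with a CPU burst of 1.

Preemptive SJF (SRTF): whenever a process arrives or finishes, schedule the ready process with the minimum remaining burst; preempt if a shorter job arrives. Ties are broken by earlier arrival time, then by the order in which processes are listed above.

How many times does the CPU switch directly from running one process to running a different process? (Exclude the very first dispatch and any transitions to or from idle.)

5

Schedule: | A 0-3 | B 3-9 | C 9-14 | D 14-17 | F 17-18 | E 18-25 |
Completion: A=3  B=9  C=14  D=17  E=25  F=18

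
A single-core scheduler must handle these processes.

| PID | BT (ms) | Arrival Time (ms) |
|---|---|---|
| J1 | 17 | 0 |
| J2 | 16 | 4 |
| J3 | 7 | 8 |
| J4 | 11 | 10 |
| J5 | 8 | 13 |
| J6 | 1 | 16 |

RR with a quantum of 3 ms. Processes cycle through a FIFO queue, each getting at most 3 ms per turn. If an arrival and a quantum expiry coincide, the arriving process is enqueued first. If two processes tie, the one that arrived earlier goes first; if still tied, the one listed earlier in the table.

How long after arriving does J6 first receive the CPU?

Timeline: | J1 0-6 | J2 6-9 | J1 9-12 | J3 12-15 | J2 15-18 | J4 18-21 | J1 21-24 | J5 24-27 | J3 27-30 | J6 30-31 | J2 31-34 | J4 34-37 | J1 37-40 | J5 40-43 | J3 43-44 | J2 44-47 | J4 47-50 | J1 50-52 | J5 52-54 | J2 54-57 | J4 57-59 | J2 59-60 |
Completion: J1=52  J2=60  J3=44  J4=59  J5=54  J6=31
Turnaround (C−A): J1=52  J2=56  J3=36  J4=49  J5=41  J6=15
Response(J6) = first start − arrival = 30 − 16 = 14

14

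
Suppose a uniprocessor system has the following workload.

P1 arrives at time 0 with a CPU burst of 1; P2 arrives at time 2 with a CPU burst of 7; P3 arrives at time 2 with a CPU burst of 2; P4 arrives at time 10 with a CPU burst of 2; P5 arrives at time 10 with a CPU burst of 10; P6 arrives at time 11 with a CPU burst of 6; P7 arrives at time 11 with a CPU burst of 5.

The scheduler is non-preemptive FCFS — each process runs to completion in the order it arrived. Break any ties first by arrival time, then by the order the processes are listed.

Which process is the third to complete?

P3

Timeline: | P1 0-1 | idle 1-2 | P2 2-9 | P3 9-11 | P4 11-13 | P5 13-23 | P6 23-29 | P7 29-34 |
Completion: P1=1  P2=9  P3=11  P4=13  P5=23  P6=29  P7=34
Turnaround (C−A): P1=1  P2=7  P3=9  P4=3  P5=13  P6=18  P7=23
Finish order: P1 → P2 → P3 → P4 → P5 → P6 → P7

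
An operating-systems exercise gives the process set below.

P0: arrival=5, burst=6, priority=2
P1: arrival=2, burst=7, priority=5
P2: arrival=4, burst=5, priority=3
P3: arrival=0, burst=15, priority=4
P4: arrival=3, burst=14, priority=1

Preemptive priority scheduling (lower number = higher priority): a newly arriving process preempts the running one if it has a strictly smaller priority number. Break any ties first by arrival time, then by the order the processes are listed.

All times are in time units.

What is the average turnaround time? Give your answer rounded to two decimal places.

Timeline: | P3 0-3 | P4 3-17 | P0 17-23 | P2 23-28 | P3 28-40 | P1 40-47 |
Completion: P0=23  P1=47  P2=28  P3=40  P4=17
Turnaround (C−A): P0=18  P1=45  P2=24  P3=40  P4=14
Turnaround times: P0=18, P1=45, P2=24, P3=40, P4=14
Average turnaround = (18+45+24+40+14) / 5 = 141/5 = 28.20

28.20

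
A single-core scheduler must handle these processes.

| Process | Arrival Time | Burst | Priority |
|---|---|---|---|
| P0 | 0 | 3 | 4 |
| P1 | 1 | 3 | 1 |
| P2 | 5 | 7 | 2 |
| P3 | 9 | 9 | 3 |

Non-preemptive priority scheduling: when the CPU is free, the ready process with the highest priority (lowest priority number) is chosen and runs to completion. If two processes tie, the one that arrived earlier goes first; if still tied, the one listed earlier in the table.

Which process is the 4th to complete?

Schedule: | P0 0-3 | P1 3-6 | P2 6-13 | P3 13-22 |
Completion: P0=3  P1=6  P2=13  P3=22
Turnaround (C−A): P0=3  P1=5  P2=8  P3=13
Finish order: P0 → P1 → P2 → P3

P3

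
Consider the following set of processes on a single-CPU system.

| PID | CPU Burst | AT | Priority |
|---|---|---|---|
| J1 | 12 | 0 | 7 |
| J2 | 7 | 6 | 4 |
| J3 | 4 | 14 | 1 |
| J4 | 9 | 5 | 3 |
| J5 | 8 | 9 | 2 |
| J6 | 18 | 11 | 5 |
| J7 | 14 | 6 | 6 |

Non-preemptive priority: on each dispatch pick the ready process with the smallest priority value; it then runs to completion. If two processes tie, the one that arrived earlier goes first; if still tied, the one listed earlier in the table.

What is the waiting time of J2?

Gantt: | J1 0-12 | J5 12-20 | J3 20-24 | J4 24-33 | J2 33-40 | J6 40-58 | J7 58-72 |
Completion: J1=12  J2=40  J3=24  J4=33  J5=20  J6=58  J7=72
Turnaround (C−A): J1=12  J2=34  J3=10  J4=28  J5=11  J6=47  J7=66
Waiting(J2) = turnaround − burst = 34 − 7 = 27

27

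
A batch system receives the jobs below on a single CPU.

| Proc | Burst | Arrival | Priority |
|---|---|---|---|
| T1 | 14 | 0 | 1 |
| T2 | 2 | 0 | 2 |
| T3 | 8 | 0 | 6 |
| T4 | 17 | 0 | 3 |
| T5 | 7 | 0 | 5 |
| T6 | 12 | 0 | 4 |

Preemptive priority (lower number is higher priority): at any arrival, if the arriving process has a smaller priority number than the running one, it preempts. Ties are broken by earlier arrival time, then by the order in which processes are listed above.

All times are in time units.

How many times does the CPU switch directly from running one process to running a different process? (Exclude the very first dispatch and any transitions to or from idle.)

Gantt: | T1 0-14 | T2 14-16 | T4 16-33 | T6 33-45 | T5 45-52 | T3 52-60 |
Completion: T1=14  T2=16  T3=60  T4=33  T5=52  T6=45
Turnaround (C−A): T1=14  T2=16  T3=60  T4=33  T5=52  T6=45

5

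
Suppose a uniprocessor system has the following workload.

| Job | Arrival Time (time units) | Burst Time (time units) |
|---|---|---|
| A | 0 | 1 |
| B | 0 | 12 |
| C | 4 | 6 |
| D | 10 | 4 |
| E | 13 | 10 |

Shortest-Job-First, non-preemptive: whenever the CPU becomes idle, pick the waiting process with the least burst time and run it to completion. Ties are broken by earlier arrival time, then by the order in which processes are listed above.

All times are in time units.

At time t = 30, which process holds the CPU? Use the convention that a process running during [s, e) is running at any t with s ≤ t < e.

E

Schedule: | A 0-1 | B 1-13 | D 13-17 | C 17-23 | E 23-33 |
Completion: A=1  B=13  C=23  D=17  E=33
Turnaround (C−A): A=1  B=13  C=19  D=7  E=20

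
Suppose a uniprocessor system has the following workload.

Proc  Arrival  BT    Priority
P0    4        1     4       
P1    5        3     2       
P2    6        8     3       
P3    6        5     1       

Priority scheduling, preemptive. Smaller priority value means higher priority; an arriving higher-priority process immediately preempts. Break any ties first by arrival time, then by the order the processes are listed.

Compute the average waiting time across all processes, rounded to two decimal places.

3.00

Gantt: | idle 0-4 | P0 4-5 | P1 5-6 | P3 6-11 | P1 11-13 | P2 13-21 |
Completion: P0=5  P1=13  P2=21  P3=11
Turnaround (C−A): P0=1  P1=8  P2=15  P3=5
Waiting times: P0=0, P1=5, P2=7, P3=0
Average waiting = (0+5+7+0) / 4 = 12/4 = 3.00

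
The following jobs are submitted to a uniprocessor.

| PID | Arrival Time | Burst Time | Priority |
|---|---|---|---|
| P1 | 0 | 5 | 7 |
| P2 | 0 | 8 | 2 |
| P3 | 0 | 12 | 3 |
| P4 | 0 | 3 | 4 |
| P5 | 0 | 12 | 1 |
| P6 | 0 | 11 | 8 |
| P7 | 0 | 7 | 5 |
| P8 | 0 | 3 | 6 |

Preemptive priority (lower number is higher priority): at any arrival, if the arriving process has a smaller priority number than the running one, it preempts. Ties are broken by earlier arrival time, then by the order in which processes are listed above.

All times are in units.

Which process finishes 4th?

P4

Gantt: | P5 0-12 | P2 12-20 | P3 20-32 | P4 32-35 | P7 35-42 | P8 42-45 | P1 45-50 | P6 50-61 |
Completion: P1=50  P2=20  P3=32  P4=35  P5=12  P6=61  P7=42  P8=45
Finish order: P5 → P2 → P3 → P4 → P7 → P8 → P1 → P6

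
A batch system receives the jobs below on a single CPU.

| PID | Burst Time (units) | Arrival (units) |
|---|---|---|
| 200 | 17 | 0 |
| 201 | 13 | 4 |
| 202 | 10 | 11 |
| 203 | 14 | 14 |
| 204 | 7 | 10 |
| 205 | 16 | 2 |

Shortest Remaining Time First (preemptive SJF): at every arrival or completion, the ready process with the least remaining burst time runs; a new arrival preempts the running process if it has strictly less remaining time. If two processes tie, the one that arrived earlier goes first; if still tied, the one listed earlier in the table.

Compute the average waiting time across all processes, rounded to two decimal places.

23.67

Timeline: | 200 0-17 | 204 17-24 | 202 24-34 | 201 34-47 | 203 47-61 | 205 61-77 |
Completion: 200=17  201=47  202=34  203=61  204=24  205=77
Waiting times: 200=0, 201=30, 202=13, 203=33, 204=7, 205=59
Average waiting = (0+30+13+33+7+59) / 6 = 142/6 = 23.67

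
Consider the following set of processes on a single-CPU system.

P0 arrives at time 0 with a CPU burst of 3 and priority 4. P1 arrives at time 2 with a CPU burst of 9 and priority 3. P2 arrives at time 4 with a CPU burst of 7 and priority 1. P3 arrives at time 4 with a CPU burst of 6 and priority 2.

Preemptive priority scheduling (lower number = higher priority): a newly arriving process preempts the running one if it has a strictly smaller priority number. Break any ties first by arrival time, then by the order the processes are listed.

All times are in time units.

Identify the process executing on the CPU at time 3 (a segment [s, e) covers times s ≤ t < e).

Gantt: | P0 0-2 | P1 2-4 | P2 4-11 | P3 11-17 | P1 17-24 | P0 24-25 |
Completion: P0=25  P1=24  P2=11  P3=17
Turnaround (C−A): P0=25  P1=22  P2=7  P3=13

P1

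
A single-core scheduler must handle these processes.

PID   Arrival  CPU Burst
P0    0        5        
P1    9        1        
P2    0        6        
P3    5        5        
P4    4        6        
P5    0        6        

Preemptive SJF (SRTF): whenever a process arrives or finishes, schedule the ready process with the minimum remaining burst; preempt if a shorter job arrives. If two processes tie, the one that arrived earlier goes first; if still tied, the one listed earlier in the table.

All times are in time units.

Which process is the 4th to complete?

Timeline: | P0 0-5 | P3 5-10 | P1 10-11 | P2 11-17 | P5 17-23 | P4 23-29 |
Completion: P0=5  P1=11  P2=17  P3=10  P4=29  P5=23
Turnaround (C−A): P0=5  P1=2  P2=17  P3=5  P4=25  P5=23
Finish order: P0 → P3 → P1 → P2 → P5 → P4

P2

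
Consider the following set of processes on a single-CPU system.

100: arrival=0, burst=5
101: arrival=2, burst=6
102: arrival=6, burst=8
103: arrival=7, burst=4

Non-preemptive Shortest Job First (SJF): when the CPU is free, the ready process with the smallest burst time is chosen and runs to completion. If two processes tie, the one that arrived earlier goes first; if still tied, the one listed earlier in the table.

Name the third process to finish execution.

Timeline: | 100 0-5 | 101 5-11 | 103 11-15 | 102 15-23 |
Completion: 100=5  101=11  102=23  103=15
Turnaround (C−A): 100=5  101=9  102=17  103=8
Finish order: 100 → 101 → 103 → 102

103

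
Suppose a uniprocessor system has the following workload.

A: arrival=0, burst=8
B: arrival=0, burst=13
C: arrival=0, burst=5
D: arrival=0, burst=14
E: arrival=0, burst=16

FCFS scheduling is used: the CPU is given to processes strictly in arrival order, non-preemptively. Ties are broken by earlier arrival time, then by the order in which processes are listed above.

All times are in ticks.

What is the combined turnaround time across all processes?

151

Schedule: | A 0-8 | B 8-21 | C 21-26 | D 26-40 | E 40-56 |
Completion: A=8  B=21  C=26  D=40  E=56
Turnaround = completion − arrival: A=8, B=21, C=26, D=40, E=56
Total turnaround = 8 + 21 + 26 + 40 + 56 = 151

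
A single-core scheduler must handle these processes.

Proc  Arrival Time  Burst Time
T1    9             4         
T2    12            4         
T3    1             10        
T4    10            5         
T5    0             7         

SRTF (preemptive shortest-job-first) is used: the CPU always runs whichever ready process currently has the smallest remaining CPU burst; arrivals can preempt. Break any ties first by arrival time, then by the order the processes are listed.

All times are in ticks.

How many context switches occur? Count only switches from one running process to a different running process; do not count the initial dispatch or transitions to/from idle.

Schedule: | T5 0-7 | T3 7-9 | T1 9-13 | T2 13-17 | T4 17-22 | T3 22-30 |
Completion: T1=13  T2=17  T3=30  T4=22  T5=7
Turnaround (C−A): T1=4  T2=5  T3=29  T4=12  T5=7

5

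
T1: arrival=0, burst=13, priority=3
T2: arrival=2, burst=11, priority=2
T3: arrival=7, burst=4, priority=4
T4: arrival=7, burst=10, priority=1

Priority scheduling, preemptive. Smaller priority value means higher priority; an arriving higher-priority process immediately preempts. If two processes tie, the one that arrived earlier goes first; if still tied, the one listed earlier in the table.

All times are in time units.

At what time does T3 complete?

Gantt: | T1 0-2 | T2 2-7 | T4 7-17 | T2 17-23 | T1 23-34 | T3 34-38 |
Completion: T1=34  T2=23  T3=38  T4=17
Turnaround (C−A): T1=34  T2=21  T3=31  T4=10

38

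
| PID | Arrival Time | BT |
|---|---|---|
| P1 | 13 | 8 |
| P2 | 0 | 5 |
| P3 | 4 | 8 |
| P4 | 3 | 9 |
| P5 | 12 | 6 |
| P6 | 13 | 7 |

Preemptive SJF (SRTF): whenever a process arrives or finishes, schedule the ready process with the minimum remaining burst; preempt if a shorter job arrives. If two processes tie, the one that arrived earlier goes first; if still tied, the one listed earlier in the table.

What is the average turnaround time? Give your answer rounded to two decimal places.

15.83

Timeline: | P2 0-5 | P3 5-13 | P5 13-19 | P6 19-26 | P1 26-34 | P4 34-43 |
Completion: P1=34  P2=5  P3=13  P4=43  P5=19  P6=26
Turnaround (C−A): P1=21  P2=5  P3=9  P4=40  P5=7  P6=13
Turnaround times: P1=21, P2=5, P3=9, P4=40, P5=7, P6=13
Average turnaround = (21+5+9+40+7+13) / 6 = 95/6 = 15.83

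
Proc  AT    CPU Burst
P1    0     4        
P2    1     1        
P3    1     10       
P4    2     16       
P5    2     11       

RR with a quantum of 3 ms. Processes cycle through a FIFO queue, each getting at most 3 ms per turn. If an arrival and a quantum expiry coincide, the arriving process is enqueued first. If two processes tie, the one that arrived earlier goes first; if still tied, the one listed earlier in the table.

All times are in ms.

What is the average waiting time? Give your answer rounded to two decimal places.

16.60

Gantt: | P1 0-3 | P2 3-4 | P3 4-7 | P4 7-10 | P5 10-13 | P1 13-14 | P3 14-17 | P4 17-20 | P5 20-23 | P3 23-26 | P4 26-29 | P5 29-32 | P3 32-33 | P4 33-36 | P5 36-38 | P4 38-42 |
Completion: P1=14  P2=4  P3=33  P4=42  P5=38
Waiting times: P1=10, P2=2, P3=22, P4=24, P5=25
Average waiting = (10+2+22+24+25) / 5 = 83/5 = 16.60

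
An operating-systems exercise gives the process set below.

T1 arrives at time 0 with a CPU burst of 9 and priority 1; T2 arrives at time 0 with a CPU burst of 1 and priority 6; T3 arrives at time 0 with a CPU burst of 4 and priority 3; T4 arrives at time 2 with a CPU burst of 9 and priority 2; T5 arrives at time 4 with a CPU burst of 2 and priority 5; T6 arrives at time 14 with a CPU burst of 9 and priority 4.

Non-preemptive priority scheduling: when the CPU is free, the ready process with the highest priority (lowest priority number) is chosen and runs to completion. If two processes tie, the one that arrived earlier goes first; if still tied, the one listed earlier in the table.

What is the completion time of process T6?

Timeline: | T1 0-9 | T4 9-18 | T3 18-22 | T6 22-31 | T5 31-33 | T2 33-34 |
Completion: T1=9  T2=34  T3=22  T4=18  T5=33  T6=31
Turnaround (C−A): T1=9  T2=34  T3=22  T4=16  T5=29  T6=17

31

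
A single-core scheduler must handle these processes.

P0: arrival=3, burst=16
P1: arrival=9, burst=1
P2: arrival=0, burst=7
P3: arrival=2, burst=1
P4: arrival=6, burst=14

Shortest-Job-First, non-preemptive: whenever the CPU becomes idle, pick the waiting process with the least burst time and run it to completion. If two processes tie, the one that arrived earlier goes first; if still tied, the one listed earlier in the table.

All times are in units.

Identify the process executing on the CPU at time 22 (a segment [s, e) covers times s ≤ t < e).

Schedule: | P2 0-7 | P3 7-8 | P4 8-22 | P1 22-23 | P0 23-39 |
Completion: P0=39  P1=23  P2=7  P3=8  P4=22
Turnaround (C−A): P0=36  P1=14  P2=7  P3=6  P4=16

P1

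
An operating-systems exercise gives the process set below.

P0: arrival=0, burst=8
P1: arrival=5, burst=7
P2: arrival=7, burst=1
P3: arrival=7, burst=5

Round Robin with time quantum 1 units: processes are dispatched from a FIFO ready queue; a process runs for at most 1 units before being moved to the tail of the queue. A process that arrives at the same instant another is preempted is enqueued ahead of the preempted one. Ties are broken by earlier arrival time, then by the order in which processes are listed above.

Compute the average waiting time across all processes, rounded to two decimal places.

6.00

Timeline: | P0 0-5 | P1 5-6 | P0 6-7 | P1 7-8 | P2 8-9 | P3 9-10 | P0 10-11 | P1 11-12 | P3 12-13 | P0 13-14 | P1 14-15 | P3 15-16 | P1 16-17 | P3 17-18 | P1 18-19 | P3 19-20 | P1 20-21 |
Completion: P0=14  P1=21  P2=9  P3=20
Waiting times: P0=6, P1=9, P2=1, P3=8
Average waiting = (6+9+1+8) / 4 = 24/4 = 6.00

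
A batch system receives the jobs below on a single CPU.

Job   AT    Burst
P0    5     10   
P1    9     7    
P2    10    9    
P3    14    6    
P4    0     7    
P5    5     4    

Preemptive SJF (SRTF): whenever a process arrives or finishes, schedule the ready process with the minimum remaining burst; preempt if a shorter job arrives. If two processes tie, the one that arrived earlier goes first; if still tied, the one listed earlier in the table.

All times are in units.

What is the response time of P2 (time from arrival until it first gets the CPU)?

Gantt: | P4 0-7 | P5 7-11 | P1 11-18 | P3 18-24 | P2 24-33 | P0 33-43 |
Completion: P0=43  P1=18  P2=33  P3=24  P4=7  P5=11
Turnaround (C−A): P0=38  P1=9  P2=23  P3=10  P4=7  P5=6
Response(P2) = first start − arrival = 24 − 10 = 14

14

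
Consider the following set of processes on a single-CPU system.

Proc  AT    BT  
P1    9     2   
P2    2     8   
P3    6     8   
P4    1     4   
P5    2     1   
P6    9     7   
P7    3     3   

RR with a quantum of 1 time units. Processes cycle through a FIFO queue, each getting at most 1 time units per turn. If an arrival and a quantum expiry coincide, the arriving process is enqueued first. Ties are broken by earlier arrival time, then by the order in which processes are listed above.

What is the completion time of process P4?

Timeline: | idle 0-1 | P4 1-2 | P2 2-3 | P5 3-4 | P4 4-5 | P7 5-6 | P2 6-7 | P4 7-8 | P3 8-9 | P7 9-10 | P2 10-11 | P4 11-12 | P1 12-13 | P6 13-14 | P3 14-15 | P7 15-16 | P2 16-17 | P1 17-18 | P6 18-19 | P3 19-20 | P2 20-21 | P6 21-22 | P3 22-23 | P2 23-24 | P6 24-25 | P3 25-26 | P2 26-27 | P6 27-28 | P3 28-29 | P2 29-30 | P6 30-31 | P3 31-32 | P6 32-33 | P3 33-34 |
Completion: P1=18  P2=30  P3=34  P4=12  P5=4  P6=33  P7=16
Turnaround (C−A): P1=9  P2=28  P3=28  P4=11  P5=2  P6=24  P7=13

12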